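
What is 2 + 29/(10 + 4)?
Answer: 57/14 ≈ 4.0714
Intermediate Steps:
2 + 29/(10 + 4) = 2 + 29/14 = 57/14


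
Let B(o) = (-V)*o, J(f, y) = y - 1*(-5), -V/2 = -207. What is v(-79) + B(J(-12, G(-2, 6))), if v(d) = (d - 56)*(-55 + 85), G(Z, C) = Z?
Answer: -5292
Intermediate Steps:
V = 414 (V = -2*(-207) = 414)
J(f, y) = 5 + y (J(f, y) = y + 5 = 5 + y)
v(d) = -1680 + 30*d (v(d) = (-56 + d)*30 = -1680 + 30*d)
B(o) = -414*o (B(o) = (-1*414)*o = -414*o)
v(-79) + B(J(-12, G(-2, 6))) = (-1680 + 30*(-79)) - 414*(5 - 2) = (-1680 - 2370) - 414*3 = -4050 - 1242 = -5292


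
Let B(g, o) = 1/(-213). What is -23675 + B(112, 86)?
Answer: -5042776/213 ≈ -23675.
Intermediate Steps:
B(g, o) = -1/213
-23675 + B(112, 86) = -23675 - 1/213 = -5042776/213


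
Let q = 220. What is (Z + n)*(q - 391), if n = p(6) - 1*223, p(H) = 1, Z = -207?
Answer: 73359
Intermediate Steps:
n = -222 (n = 1 - 1*223 = 1 - 223 = -222)
(Z + n)*(q - 391) = (-207 - 222)*(220 - 391) = -429*(-171) = 73359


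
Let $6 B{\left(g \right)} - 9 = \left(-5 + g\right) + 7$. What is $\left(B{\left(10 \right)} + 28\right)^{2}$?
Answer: $\frac{3969}{4} \approx 992.25$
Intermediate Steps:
$B{\left(g \right)} = \frac{11}{6} + \frac{g}{6}$ ($B{\left(g \right)} = \frac{3}{2} + \frac{\left(-5 + g\right) + 7}{6} = \frac{3}{2} + \frac{2 + g}{6} = \frac{3}{2} + \left(\frac{1}{3} + \frac{g}{6}\right) = \frac{11}{6} + \frac{g}{6}$)
$\left(B{\left(10 \right)} + 28\right)^{2} = \left(\left(\frac{11}{6} + \frac{1}{6} \cdot 10\right) + 28\right)^{2} = \left(\left(\frac{11}{6} + \frac{5}{3}\right) + 28\right)^{2} = \left(\frac{7}{2} + 28\right)^{2} = \left(\frac{63}{2}\right)^{2} = \frac{3969}{4}$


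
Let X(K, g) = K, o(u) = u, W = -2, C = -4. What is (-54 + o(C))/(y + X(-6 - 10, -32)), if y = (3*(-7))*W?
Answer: -29/13 ≈ -2.2308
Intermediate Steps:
y = 42 (y = (3*(-7))*(-2) = -21*(-2) = 42)
(-54 + o(C))/(y + X(-6 - 10, -32)) = (-54 - 4)/(42 + (-6 - 10)) = -58/(42 - 16) = -58/26 = -58*1/26 = -29/13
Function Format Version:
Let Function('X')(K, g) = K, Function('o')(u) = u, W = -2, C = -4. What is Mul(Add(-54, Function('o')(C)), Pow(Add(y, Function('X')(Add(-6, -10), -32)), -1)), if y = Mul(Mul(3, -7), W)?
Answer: Rational(-29, 13) ≈ -2.2308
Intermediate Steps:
y = 42 (y = Mul(Mul(3, -7), -2) = Mul(-21, -2) = 42)
Mul(Add(-54, Function('o')(C)), Pow(Add(y, Function('X')(Add(-6, -10), -32)), -1)) = Mul(Add(-54, -4), Pow(Add(42, Add(-6, -10)), -1)) = Mul(-58, Pow(Add(42, -16), -1)) = Mul(-58, Pow(26, -1)) = Mul(-58, Rational(1, 26)) = Rational(-29, 13)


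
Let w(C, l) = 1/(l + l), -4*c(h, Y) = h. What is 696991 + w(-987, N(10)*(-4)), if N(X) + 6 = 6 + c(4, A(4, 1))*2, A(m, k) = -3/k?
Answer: 11151857/16 ≈ 6.9699e+5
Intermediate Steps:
c(h, Y) = -h/4
N(X) = -2 (N(X) = -6 + (6 - 1/4*4*2) = -6 + (6 - 1*2) = -6 + (6 - 2) = -6 + 4 = -2)
w(C, l) = 1/(2*l)
696991 + w(-987, N(10)*(-4)) = 696991 + 1/(2*((-2*(-4)))) = 696991 + (1/2)/8 = 696991 + (1/2)*(1/8) = 696991 + 1/16 = 11151857/16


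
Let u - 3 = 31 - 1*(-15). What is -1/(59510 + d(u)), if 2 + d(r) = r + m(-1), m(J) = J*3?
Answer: -1/59554 ≈ -1.6791e-5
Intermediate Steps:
m(J) = 3*J
u = 49 (u = 3 + (31 - 1*(-15)) = 3 + (31 + 15) = 3 + 46 = 49)
d(r) = -5 + r (d(r) = -2 + (r + 3*(-1)) = -2 + (r - 3) = -2 + (-3 + r) = -5 + r)
-1/(59510 + d(u)) = -1/(59510 + (-5 + 49)) = -1/(59510 + 44) = -1/59554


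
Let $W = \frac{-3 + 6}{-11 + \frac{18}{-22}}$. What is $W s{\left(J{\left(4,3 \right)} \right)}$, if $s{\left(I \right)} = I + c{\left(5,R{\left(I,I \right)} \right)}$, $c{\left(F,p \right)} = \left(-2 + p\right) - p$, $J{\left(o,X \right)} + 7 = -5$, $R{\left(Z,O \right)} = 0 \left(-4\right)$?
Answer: $\frac{231}{65} \approx 3.5538$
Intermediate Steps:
$R{\left(Z,O \right)} = 0$
$J{\left(o,X \right)} = -12$ ($J{\left(o,X \right)} = -7 - 5 = -12$)
$c{\left(F,p \right)} = -2$
$s{\left(I \right)} = -2 + I$ ($s{\left(I \right)} = I - 2 = -2 + I$)
$W = - \frac{33}{130}$ ($W = \frac{3}{-11 + 18 \left(- \frac{1}{22}\right)} = \frac{3}{-11 - \frac{9}{11}} = \frac{3}{- \frac{130}{11}} = 3 \left(- \frac{11}{130}\right) = - \frac{33}{130} \approx -0.25385$)
$W s{\left(J{\left(4,3 \right)} \right)} = - \frac{33 \left(-2 - 12\right)}{130} = \left(- \frac{33}{130}\right) \left(-14\right) = \frac{231}{65}$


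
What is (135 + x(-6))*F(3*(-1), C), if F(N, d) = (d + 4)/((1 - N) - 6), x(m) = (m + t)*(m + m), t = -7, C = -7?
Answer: 873/2 ≈ 436.50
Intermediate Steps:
x(m) = 2*m*(-7 + m) (x(m) = (m - 7)*(m + m) = (-7 + m)*(2*m) = 2*m*(-7 + m))
F(N, d) = (4 + d)/(-5 - N)
(135 + x(-6))*F(3*(-1), C) = (135 + 2*(-6)*(-7 - 6))*((-4 - 1*(-7))/(5 + 3*(-1))) = (135 + 2*(-6)*(-13))*((-4 + 7)/(5 - 3)) = (135 + 156)*(3/2) = 291*((½)*3) = 291*(3/2) = 873/2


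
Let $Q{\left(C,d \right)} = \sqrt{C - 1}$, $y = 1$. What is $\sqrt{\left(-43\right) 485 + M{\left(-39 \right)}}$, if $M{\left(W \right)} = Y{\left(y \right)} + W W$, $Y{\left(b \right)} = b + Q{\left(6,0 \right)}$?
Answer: $\sqrt{-19333 + \sqrt{5}} \approx 139.04 i$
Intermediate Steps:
$Q{\left(C,d \right)} = \sqrt{-1 + C}$
$Y{\left(b \right)} = b + \sqrt{5}$ ($Y{\left(b \right)} = b + \sqrt{-1 + 6} = b + \sqrt{5}$)
$M{\left(W \right)} = 1 + \sqrt{5} + W^{2}$ ($M{\left(W \right)} = \left(1 + \sqrt{5}\right) + W W = \left(1 + \sqrt{5}\right) + W^{2} = 1 + \sqrt{5} + W^{2}$)
$\sqrt{\left(-43\right) 485 + M{\left(-39 \right)}} = \sqrt{\left(-43\right) 485 + \left(1 + \sqrt{5} + \left(-39\right)^{2}\right)} = \sqrt{-20855 + \left(1 + \sqrt{5} + 1521\right)} = \sqrt{-20855 + \left(1522 + \sqrt{5}\right)} = \sqrt{-19333 + \sqrt{5}}$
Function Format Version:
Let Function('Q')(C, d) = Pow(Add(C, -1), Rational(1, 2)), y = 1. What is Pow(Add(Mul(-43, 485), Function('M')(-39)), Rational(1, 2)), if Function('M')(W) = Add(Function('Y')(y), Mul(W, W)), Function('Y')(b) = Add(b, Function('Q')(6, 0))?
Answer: Pow(Add(-19333, Pow(5, Rational(1, 2))), Rational(1, 2)) ≈ Mul(139.04, I)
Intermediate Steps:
Function('Q')(C, d) = Pow(Add(-1, C), Rational(1, 2))
Function('Y')(b) = Add(b, Pow(5, Rational(1, 2))) (Function('Y')(b) = Add(b, Pow(Add(-1, 6), Rational(1, 2))) = Add(b, Pow(5, Rational(1, 2))))
Function('M')(W) = Add(1, Pow(5, Rational(1, 2)), Pow(W, 2)) (Function('M')(W) = Add(Add(1, Pow(5, Rational(1, 2))), Mul(W, W)) = Add(Add(1, Pow(5, Rational(1, 2))), Pow(W, 2)) = Add(1, Pow(5, Rational(1, 2)), Pow(W, 2)))
Pow(Add(Mul(-43, 485), Function('M')(-39)), Rational(1, 2)) = Pow(Add(Mul(-43, 485), Add(1, Pow(5, Rational(1, 2)), Pow(-39, 2))), Rational(1, 2)) = Pow(Add(-20855, Add(1, Pow(5, Rational(1, 2)), 1521)), Rational(1, 2)) = Pow(Add(-20855, Add(1522, Pow(5, Rational(1, 2)))), Rational(1, 2)) = Pow(Add(-19333, Pow(5, Rational(1, 2))), Rational(1, 2))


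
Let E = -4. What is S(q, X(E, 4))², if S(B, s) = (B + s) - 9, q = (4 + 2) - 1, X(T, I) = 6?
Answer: 4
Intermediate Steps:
q = 5 (q = 6 - 1 = 5)
S(B, s) = -9 + B + s
S(q, X(E, 4))² = (-9 + 5 + 6)² = 2² = 4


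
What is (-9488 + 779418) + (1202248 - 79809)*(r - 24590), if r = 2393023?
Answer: 2658422338017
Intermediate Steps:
(-9488 + 779418) + (1202248 - 79809)*(r - 24590) = (-9488 + 779418) + (1202248 - 79809)*(2393023 - 24590) = 769930 + 1122439*2368433 = 769930 + 2658421568087 = 2658422338017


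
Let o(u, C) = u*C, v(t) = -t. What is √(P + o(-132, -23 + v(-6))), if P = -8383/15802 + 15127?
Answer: √4337461888518/15802 ≈ 131.80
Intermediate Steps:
o(u, C) = C*u
P = 239028471/15802 (P = -8383*1/15802 + 15127 = -8383/15802 + 15127 = 239028471/15802 ≈ 15126.)
√(P + o(-132, -23 + v(-6))) = √(239028471/15802 + (-23 - 1*(-6))*(-132)) = √(239028471/15802 + (-23 + 6)*(-132)) = √(239028471/15802 - 17*(-132)) = √(239028471/15802 + 2244) = √(274488159/15802) = √4337461888518/15802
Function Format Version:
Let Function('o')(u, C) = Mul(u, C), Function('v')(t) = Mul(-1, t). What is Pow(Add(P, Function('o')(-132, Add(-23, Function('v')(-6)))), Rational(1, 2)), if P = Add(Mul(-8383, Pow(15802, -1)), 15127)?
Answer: Mul(Rational(1, 15802), Pow(4337461888518, Rational(1, 2))) ≈ 131.80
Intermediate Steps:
Function('o')(u, C) = Mul(C, u)
P = Rational(239028471, 15802) (P = Add(Mul(-8383, Rational(1, 15802)), 15127) = Add(Rational(-8383, 15802), 15127) = Rational(239028471, 15802) ≈ 15126.)
Pow(Add(P, Function('o')(-132, Add(-23, Function('v')(-6)))), Rational(1, 2)) = Pow(Add(Rational(239028471, 15802), Mul(Add(-23, Mul(-1, -6)), -132)), Rational(1, 2)) = Pow(Add(Rational(239028471, 15802), Mul(Add(-23, 6), -132)), Rational(1, 2)) = Pow(Add(Rational(239028471, 15802), Mul(-17, -132)), Rational(1, 2)) = Pow(Add(Rational(239028471, 15802), 2244), Rational(1, 2)) = Pow(Rational(274488159, 15802), Rational(1, 2)) = Mul(Rational(1, 15802), Pow(4337461888518, Rational(1, 2)))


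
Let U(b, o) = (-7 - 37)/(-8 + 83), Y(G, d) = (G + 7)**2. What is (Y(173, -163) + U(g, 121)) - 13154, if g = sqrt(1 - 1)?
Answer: 1443406/75 ≈ 19245.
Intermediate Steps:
Y(G, d) = (7 + G)**2
g = 0 (g = sqrt(0) = 0)
U(b, o) = -44/75
(Y(173, -163) + U(g, 121)) - 13154 = ((7 + 173)**2 - 44/75) - 13154 = (180**2 - 44/75) - 13154 = (32400 - 44/75) - 13154 = 2429956/75 - 13154 = 1443406/75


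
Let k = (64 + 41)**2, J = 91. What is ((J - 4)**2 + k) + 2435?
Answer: 21029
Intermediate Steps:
k = 11025 (k = 105**2 = 11025)
((J - 4)**2 + k) + 2435 = ((91 - 4)**2 + 11025) + 2435 = (87**2 + 11025) + 2435 = (7569 + 11025) + 2435 = 18594 + 2435 = 21029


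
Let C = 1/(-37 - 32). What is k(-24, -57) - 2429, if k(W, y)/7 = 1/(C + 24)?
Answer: -4019512/1655 ≈ -2428.7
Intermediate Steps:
C = -1/69 (C = 1/(-69) = -1/69 ≈ -0.014493)
k(W, y) = 483/1655 (k(W, y) = 7/(-1/69 + 24) = 7/(1655/69) = 7*(69/1655) = 483/1655)
k(-24, -57) - 2429 = 483/1655 - 2429 = -4019512/1655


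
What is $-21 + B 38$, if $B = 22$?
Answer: $815$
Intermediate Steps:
$-21 + B 38 = -21 + 22 \cdot 38 = -21 + 836 = 815$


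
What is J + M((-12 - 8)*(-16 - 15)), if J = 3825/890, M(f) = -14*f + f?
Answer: -1433915/178 ≈ -8055.7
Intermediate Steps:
M(f) = -13*f
J = 765/178 (J = 3825*(1/890) = 765/178 ≈ 4.2978)
J + M((-12 - 8)*(-16 - 15)) = 765/178 - 13*(-12 - 8)*(-16 - 15) = 765/178 - (-260)*(-31) = 765/178 - 13*620 = 765/178 - 8060 = -1433915/178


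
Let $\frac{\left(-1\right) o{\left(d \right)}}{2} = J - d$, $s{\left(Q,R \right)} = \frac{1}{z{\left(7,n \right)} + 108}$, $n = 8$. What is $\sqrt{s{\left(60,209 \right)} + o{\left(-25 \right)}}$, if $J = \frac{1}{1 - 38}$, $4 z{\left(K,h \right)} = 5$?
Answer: $\frac{2 i \sqrt{3263825833}}{16169} \approx 7.0666 i$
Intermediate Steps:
$z{\left(K,h \right)} = \frac{5}{4}$ ($z{\left(K,h \right)} = \frac{1}{4} \cdot 5 = \frac{5}{4}$)
$s{\left(Q,R \right)} = \frac{4}{437}$ ($s{\left(Q,R \right)} = \frac{1}{\frac{5}{4} + 108} = \frac{1}{\frac{437}{4}} = \frac{4}{437}$)
$J = - \frac{1}{37}$ ($J = \frac{1}{-37} = - \frac{1}{37} \approx -0.027027$)
$o{\left(d \right)} = \frac{2}{37} + 2 d$ ($o{\left(d \right)} = - 2 \left(- \frac{1}{37} - d\right) = \frac{2}{37} + 2 d$)
$\sqrt{s{\left(60,209 \right)} + o{\left(-25 \right)}} = \sqrt{\frac{4}{437} + \left(\frac{2}{37} + 2 \left(-25\right)\right)} = \sqrt{\frac{4}{437} + \left(\frac{2}{37} - 50\right)} = \sqrt{\frac{4}{437} - \frac{1848}{37}} = \sqrt{- \frac{807428}{16169}} = \frac{2 i \sqrt{3263825833}}{16169}$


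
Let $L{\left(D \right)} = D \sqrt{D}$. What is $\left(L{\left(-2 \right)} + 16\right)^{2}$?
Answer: $248 - 64 i \sqrt{2} \approx 248.0 - 90.51 i$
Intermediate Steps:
$L{\left(D \right)} = D^{\frac{3}{2}}$
$\left(L{\left(-2 \right)} + 16\right)^{2} = \left(\left(-2\right)^{\frac{3}{2}} + 16\right)^{2} = \left(- 2 i \sqrt{2} + 16\right)^{2} = \left(16 - 2 i \sqrt{2}\right)^{2}$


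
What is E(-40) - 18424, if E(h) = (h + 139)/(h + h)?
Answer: -1474019/80 ≈ -18425.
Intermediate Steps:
E(h) = (139 + h)/(2*h) (E(h) = (139 + h)/((2*h)) = (139 + h)*(1/(2*h)) = (139 + h)/(2*h))
E(-40) - 18424 = (½)*(139 - 40)/(-40) - 18424 = (½)*(-1/40)*99 - 18424 = -99/80 - 18424 = -1474019/80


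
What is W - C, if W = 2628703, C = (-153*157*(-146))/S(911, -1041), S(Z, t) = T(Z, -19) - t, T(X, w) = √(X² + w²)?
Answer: 662459855791/253399 + 3507066*√830282/253399 ≈ 2.6269e+6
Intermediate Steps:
S(Z, t) = √(361 + Z²) - t (S(Z, t) = √(Z² + (-19)²) - t = √(Z² + 361) - t = √(361 + Z²) - t)
C = 3507066/(1041 + √830282) (C = (-153*157*(-146))/(√(361 + 911²) - 1*(-1041)) = (-24021*(-146))/(√(361 + 829921) + 1041) = 3507066/(√830282 + 1041) = 3507066/(1041 + √830282) ≈ 1796.5)
W - C = 2628703 - (3650855706/253399 - 3507066*√830282/253399) = 2628703 + (-3650855706/253399 + 3507066*√830282/253399) = 662459855791/253399 + 3507066*√830282/253399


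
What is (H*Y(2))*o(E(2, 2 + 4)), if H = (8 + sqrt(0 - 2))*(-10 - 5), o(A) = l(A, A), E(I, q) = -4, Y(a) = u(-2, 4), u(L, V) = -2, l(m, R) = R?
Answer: -960 - 120*I*sqrt(2) ≈ -960.0 - 169.71*I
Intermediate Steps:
Y(a) = -2
o(A) = A
H = -120 - 15*I*sqrt(2) (H = (8 + sqrt(-2))*(-15) = (8 + I*sqrt(2))*(-15) = -120 - 15*I*sqrt(2) ≈ -120.0 - 21.213*I)
(H*Y(2))*o(E(2, 2 + 4)) = ((-120 - 15*I*sqrt(2))*(-2))*(-4) = (240 + 30*I*sqrt(2))*(-4) = -960 - 120*I*sqrt(2)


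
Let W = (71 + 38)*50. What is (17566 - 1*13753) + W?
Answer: 9263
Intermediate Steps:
W = 5450 (W = 109*50 = 5450)
(17566 - 1*13753) + W = (17566 - 1*13753) + 5450 = (17566 - 13753) + 5450 = 3813 + 5450 = 9263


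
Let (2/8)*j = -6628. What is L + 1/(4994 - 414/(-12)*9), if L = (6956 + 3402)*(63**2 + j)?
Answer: -2477205679944/10609 ≈ -2.3350e+8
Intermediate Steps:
j = -26512 (j = 4*(-6628) = -26512)
L = -233500394 (L = (6956 + 3402)*(63**2 - 26512) = 10358*(3969 - 26512) = 10358*(-22543) = -233500394)
L + 1/(4994 - 414/(-12)*9) = -233500394 + 1/(4994 - 414/(-12)*9) = -233500394 + 1/(4994 - 414*(-1)/12*9) = -233500394 + 1/(4994 - 23*(-3/2)*9) = -233500394 + 1/(4994 + (69/2)*9) = -233500394 + 1/(4994 + 621/2) = -233500394 + 1/(10609/2) = -233500394 + 2/10609 = -2477205679944/10609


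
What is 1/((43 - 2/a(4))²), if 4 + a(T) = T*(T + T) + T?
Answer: 256/471969 ≈ 0.00054241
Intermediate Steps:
a(T) = -4 + T + 2*T² (a(T) = -4 + (T*(T + T) + T) = -4 + (T*(2*T) + T) = -4 + (2*T² + T) = -4 + (T + 2*T²) = -4 + T + 2*T²)
1/((43 - 2/a(4))²) = 1/((43 - 2/(-4 + 4 + 2*4²))²) = 1/((43 - 2/(-4 + 4 + 2*16))²) = 1/((43 - 2/(-4 + 4 + 32))²) = 1/((43 - 2/32)²) = 1/((43 - 2*1/32)²) = 1/((43 - 1/16)²) = 1/((687/16)²) = 1/(471969/256) = 256/471969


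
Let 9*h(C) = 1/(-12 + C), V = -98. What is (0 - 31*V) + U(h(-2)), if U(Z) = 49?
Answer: 3087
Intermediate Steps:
h(C) = 1/(9*(-12 + C))
(0 - 31*V) + U(h(-2)) = (0 - 31*(-98)) + 49 = (0 + 3038) + 49 = 3038 + 49 = 3087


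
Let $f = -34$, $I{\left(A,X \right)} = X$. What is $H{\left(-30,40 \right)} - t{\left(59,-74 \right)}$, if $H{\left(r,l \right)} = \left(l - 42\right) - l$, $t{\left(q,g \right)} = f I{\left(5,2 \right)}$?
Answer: $26$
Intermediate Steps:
$t{\left(q,g \right)} = -68$ ($t{\left(q,g \right)} = \left(-34\right) 2 = -68$)
$H{\left(r,l \right)} = -42$ ($H{\left(r,l \right)} = \left(-42 + l\right) - l = -42$)
$H{\left(-30,40 \right)} - t{\left(59,-74 \right)} = -42 - -68 = -42 + 68 = 26$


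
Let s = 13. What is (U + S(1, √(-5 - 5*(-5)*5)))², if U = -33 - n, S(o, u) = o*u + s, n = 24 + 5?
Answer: 2521 - 196*√30 ≈ 1447.5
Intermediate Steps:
n = 29
S(o, u) = 13 + o*u (S(o, u) = o*u + 13 = 13 + o*u)
U = -62 (U = -33 - 1*29 = -33 - 29 = -62)
(U + S(1, √(-5 - 5*(-5)*5)))² = (-62 + (13 + 1*√(-5 - 5*(-5)*5)))² = (-62 + (13 + 1*√(-5 + 25*5)))² = (-62 + (13 + 1*√(-5 + 125)))² = (-62 + (13 + 1*√120))² = (-62 + (13 + 1*(2*√30)))² = (-62 + (13 + 2*√30))² = (-49 + 2*√30)²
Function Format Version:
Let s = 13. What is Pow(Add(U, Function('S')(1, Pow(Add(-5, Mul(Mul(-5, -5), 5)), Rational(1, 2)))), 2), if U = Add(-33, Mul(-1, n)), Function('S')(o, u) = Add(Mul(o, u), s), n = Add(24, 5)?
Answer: Add(2521, Mul(-196, Pow(30, Rational(1, 2)))) ≈ 1447.5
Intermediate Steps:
n = 29
Function('S')(o, u) = Add(13, Mul(o, u)) (Function('S')(o, u) = Add(Mul(o, u), 13) = Add(13, Mul(o, u)))
U = -62 (U = Add(-33, Mul(-1, 29)) = Add(-33, -29) = -62)
Pow(Add(U, Function('S')(1, Pow(Add(-5, Mul(Mul(-5, -5), 5)), Rational(1, 2)))), 2) = Pow(Add(-62, Add(13, Mul(1, Pow(Add(-5, Mul(Mul(-5, -5), 5)), Rational(1, 2))))), 2) = Pow(Add(-62, Add(13, Mul(1, Pow(Add(-5, Mul(25, 5)), Rational(1, 2))))), 2) = Pow(Add(-62, Add(13, Mul(1, Pow(Add(-5, 125), Rational(1, 2))))), 2) = Pow(Add(-62, Add(13, Mul(1, Pow(120, Rational(1, 2))))), 2) = Pow(Add(-62, Add(13, Mul(1, Mul(2, Pow(30, Rational(1, 2)))))), 2) = Pow(Add(-62, Add(13, Mul(2, Pow(30, Rational(1, 2))))), 2) = Pow(Add(-49, Mul(2, Pow(30, Rational(1, 2)))), 2)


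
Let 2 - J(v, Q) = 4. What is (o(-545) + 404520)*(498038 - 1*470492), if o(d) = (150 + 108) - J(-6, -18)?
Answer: 11150069880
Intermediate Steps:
J(v, Q) = -2 (J(v, Q) = 2 - 1*4 = 2 - 4 = -2)
o(d) = 260 (o(d) = (150 + 108) - 1*(-2) = 258 + 2 = 260)
(o(-545) + 404520)*(498038 - 1*470492) = (260 + 404520)*(498038 - 1*470492) = 404780*(498038 - 470492) = 404780*27546 = 11150069880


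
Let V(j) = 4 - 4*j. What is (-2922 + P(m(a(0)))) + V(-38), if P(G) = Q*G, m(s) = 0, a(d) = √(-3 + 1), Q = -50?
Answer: -2766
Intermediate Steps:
a(d) = I*√2 (a(d) = √(-2) = I*√2)
P(G) = -50*G
(-2922 + P(m(a(0)))) + V(-38) = (-2922 - 50*0) + (4 - 4*(-38)) = (-2922 + 0) + (4 + 152) = -2922 + 156 = -2766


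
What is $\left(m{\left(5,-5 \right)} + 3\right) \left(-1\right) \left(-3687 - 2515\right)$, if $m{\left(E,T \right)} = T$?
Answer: $-12404$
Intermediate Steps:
$\left(m{\left(5,-5 \right)} + 3\right) \left(-1\right) \left(-3687 - 2515\right) = \left(-5 + 3\right) \left(-1\right) \left(-3687 - 2515\right) = \left(-2\right) \left(-1\right) \left(-6202\right) = 2 \left(-6202\right) = -12404$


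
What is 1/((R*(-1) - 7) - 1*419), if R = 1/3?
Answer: -3/1279 ≈ -0.0023456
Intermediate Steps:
R = 1/3 ≈ 0.33333
1/((R*(-1) - 7) - 1*419) = 1/(((1/3)*(-1) - 7) - 1*419) = 1/((-1/3 - 7) - 419) = 1/(-22/3 - 419) = 1/(-1279/3) = -3/1279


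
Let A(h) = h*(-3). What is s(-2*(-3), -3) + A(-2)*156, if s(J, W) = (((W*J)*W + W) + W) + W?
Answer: 981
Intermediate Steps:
A(h) = -3*h
s(J, W) = 3*W + J*W² (s(J, W) = (((J*W)*W + W) + W) + W = ((J*W² + W) + W) + W = ((W + J*W²) + W) + W = (2*W + J*W²) + W = 3*W + J*W²)
s(-2*(-3), -3) + A(-2)*156 = -3*(3 - 2*(-3)*(-3)) - 3*(-2)*156 = -3*(3 + 6*(-3)) + 6*156 = -3*(3 - 18) + 936 = -3*(-15) + 936 = 45 + 936 = 981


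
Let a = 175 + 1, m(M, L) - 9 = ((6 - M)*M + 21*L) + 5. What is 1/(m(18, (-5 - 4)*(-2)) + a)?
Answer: 1/352 ≈ 0.0028409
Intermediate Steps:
m(M, L) = 14 + 21*L + M*(6 - M) (m(M, L) = 9 + (((6 - M)*M + 21*L) + 5) = 9 + ((M*(6 - M) + 21*L) + 5) = 9 + ((21*L + M*(6 - M)) + 5) = 9 + (5 + 21*L + M*(6 - M)) = 14 + 21*L + M*(6 - M))
a = 176
1/(m(18, (-5 - 4)*(-2)) + a) = 1/((14 - 1*18² + 6*18 + 21*((-5 - 4)*(-2))) + 176) = 1/((14 - 1*324 + 108 + 21*(-9*(-2))) + 176) = 1/((14 - 324 + 108 + 21*18) + 176) = 1/((14 - 324 + 108 + 378) + 176) = 1/(176 + 176) = 1/352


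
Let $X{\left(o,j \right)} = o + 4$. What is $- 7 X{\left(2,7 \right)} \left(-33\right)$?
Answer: $1386$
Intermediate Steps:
$X{\left(o,j \right)} = 4 + o$
$- 7 X{\left(2,7 \right)} \left(-33\right) = - 7 \left(4 + 2\right) \left(-33\right) = \left(-7\right) 6 \left(-33\right) = \left(-42\right) \left(-33\right) = 1386$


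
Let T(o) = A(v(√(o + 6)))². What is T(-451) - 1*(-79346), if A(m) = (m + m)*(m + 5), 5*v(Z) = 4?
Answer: 49645074/625 ≈ 79432.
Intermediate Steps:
v(Z) = ⅘ (v(Z) = (⅕)*4 = ⅘)
A(m) = 2*m*(5 + m) (A(m) = (2*m)*(5 + m) = 2*m*(5 + m))
T(o) = 53824/625 (T(o) = (2*(⅘)*(5 + ⅘))² = (2*(⅘)*(29/5))² = (232/25)² = 53824/625)
T(-451) - 1*(-79346) = 53824/625 - 1*(-79346) = 53824/625 + 79346 = 49645074/625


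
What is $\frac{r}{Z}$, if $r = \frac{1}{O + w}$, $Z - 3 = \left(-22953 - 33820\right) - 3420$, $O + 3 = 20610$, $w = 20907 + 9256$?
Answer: $- \frac{1}{3055846300} \approx -3.2724 \cdot 10^{-10}$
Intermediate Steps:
$w = 30163$
$O = 20607$ ($O = -3 + 20610 = 20607$)
$Z = -60190$ ($Z = 3 - 60193 = -60190$)
$r = \frac{1}{50770}$ ($r = \frac{1}{20607 + 30163} = \frac{1}{50770} \approx 1.9697 \cdot 10^{-5}$)
$\frac{r}{Z} = \frac{1}{50770 \left(-60190\right)} = \frac{1}{50770} \left(- \frac{1}{60190}\right) = - \frac{1}{3055846300}$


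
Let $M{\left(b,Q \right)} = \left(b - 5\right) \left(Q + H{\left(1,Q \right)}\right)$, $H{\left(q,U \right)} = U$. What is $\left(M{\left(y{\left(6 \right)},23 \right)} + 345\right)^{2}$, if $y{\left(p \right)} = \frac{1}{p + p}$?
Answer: $\frac{508369}{36} \approx 14121.0$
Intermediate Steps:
$y{\left(p \right)} = \frac{1}{2 p}$
$M{\left(b,Q \right)} = 2 Q \left(-5 + b\right)$ ($M{\left(b,Q \right)} = \left(b - 5\right) \left(Q + Q\right) = \left(-5 + b\right) 2 Q = 2 Q \left(-5 + b\right)$)
$\left(M{\left(y{\left(6 \right)},23 \right)} + 345\right)^{2} = \left(2 \cdot 23 \left(-5 + \frac{1}{2 \cdot 6}\right) + 345\right)^{2} = \left(2 \cdot 23 \left(-5 + \frac{1}{2} \cdot \frac{1}{6}\right) + 345\right)^{2} = \left(2 \cdot 23 \left(-5 + \frac{1}{12}\right) + 345\right)^{2} = \left(2 \cdot 23 \left(- \frac{59}{12}\right) + 345\right)^{2} = \left(- \frac{1357}{6} + 345\right)^{2} = \left(\frac{713}{6}\right)^{2} = \frac{508369}{36}$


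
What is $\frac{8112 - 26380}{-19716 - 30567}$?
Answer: $\frac{18268}{50283} \approx 0.3633$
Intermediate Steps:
$\frac{8112 - 26380}{-19716 - 30567} = - \frac{18268}{-50283} = \left(-18268\right) \left(- \frac{1}{50283}\right) = \frac{18268}{50283}$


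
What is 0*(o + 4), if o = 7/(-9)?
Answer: 0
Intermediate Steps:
o = -7/9 (o = 7*(-⅑) = -7/9 ≈ -0.77778)
0*(o + 4) = 0*(-7/9 + 4) = 0*(29/9) = 0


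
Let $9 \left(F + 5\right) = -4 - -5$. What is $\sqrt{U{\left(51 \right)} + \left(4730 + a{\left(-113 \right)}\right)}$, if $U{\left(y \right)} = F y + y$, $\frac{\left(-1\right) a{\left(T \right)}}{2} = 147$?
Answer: $\frac{\sqrt{38139}}{3} \approx 65.097$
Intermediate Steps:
$a{\left(T \right)} = -294$ ($a{\left(T \right)} = \left(-2\right) 147 = -294$)
$F = - \frac{44}{9}$ ($F = -5 + \frac{-4 - -5}{9} = -5 + \frac{-4 + 5}{9} = -5 + \frac{1}{9} \cdot 1 = -5 + \frac{1}{9} = - \frac{44}{9} \approx -4.8889$)
$U{\left(y \right)} = - \frac{35 y}{9}$ ($U{\left(y \right)} = - \frac{44 y}{9} + y = - \frac{35 y}{9}$)
$\sqrt{U{\left(51 \right)} + \left(4730 + a{\left(-113 \right)}\right)} = \sqrt{\left(- \frac{35}{9}\right) 51 + \left(4730 - 294\right)} = \sqrt{- \frac{595}{3} + 4436} = \sqrt{\frac{12713}{3}} = \frac{\sqrt{38139}}{3}$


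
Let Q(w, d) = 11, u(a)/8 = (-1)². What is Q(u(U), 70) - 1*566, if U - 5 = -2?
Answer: -555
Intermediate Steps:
U = 3 (U = 5 - 2 = 3)
u(a) = 8 (u(a) = 8*(-1)² = 8*1 = 8)
Q(u(U), 70) - 1*566 = 11 - 1*566 = 11 - 566 = -555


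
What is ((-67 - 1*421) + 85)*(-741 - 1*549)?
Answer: 519870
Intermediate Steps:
((-67 - 1*421) + 85)*(-741 - 1*549) = ((-67 - 421) + 85)*(-741 - 549) = (-488 + 85)*(-1290) = -403*(-1290) = 519870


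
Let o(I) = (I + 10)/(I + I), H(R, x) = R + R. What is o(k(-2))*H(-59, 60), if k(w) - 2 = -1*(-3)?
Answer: -177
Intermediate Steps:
k(w) = 5 (k(w) = 2 - 1*(-3) = 2 + 3 = 5)
H(R, x) = 2*R
o(I) = (10 + I)/(2*I) (o(I) = (10 + I)/((2*I)) = (10 + I)*(1/(2*I)) = (10 + I)/(2*I))
o(k(-2))*H(-59, 60) = ((1/2)*(10 + 5)/5)*(2*(-59)) = ((1/2)*(1/5)*15)*(-118) = (3/2)*(-118) = -177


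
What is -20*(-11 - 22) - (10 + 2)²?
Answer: 516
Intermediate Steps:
-20*(-11 - 22) - (10 + 2)² = -20*(-33) - 1*12² = 660 - 1*144 = 660 - 144 = 516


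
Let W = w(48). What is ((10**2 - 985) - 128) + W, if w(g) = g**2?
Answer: 1291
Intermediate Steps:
W = 2304 (W = 48**2 = 2304)
((10**2 - 985) - 128) + W = ((10**2 - 985) - 128) + 2304 = ((100 - 985) - 128) + 2304 = (-885 - 128) + 2304 = -1013 + 2304 = 1291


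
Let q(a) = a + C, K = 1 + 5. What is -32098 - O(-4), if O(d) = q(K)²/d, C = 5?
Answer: -128271/4 ≈ -32068.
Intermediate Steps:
K = 6
q(a) = 5 + a (q(a) = a + 5 = 5 + a)
O(d) = 121/d (O(d) = (5 + 6)²/d = 11²/d = 121/d)
-32098 - O(-4) = -32098 - 121/(-4) = -32098 - 121*(-1)/4 = -32098 - 1*(-121/4) = -32098 + 121/4 = -128271/4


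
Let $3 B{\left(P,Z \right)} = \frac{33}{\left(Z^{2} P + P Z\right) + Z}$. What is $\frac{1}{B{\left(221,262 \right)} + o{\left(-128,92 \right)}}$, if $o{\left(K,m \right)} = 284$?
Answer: $\frac{1384408}{393171873} \approx 0.0035211$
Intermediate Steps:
$B{\left(P,Z \right)} = \frac{11}{Z + P Z + P Z^{2}}$ ($B{\left(P,Z \right)} = \frac{33 \frac{1}{\left(Z^{2} P + P Z\right) + Z}}{3} = \frac{33 \frac{1}{\left(P Z^{2} + P Z\right) + Z}}{3} = \frac{33 \frac{1}{\left(P Z + P Z^{2}\right) + Z}}{3} = \frac{33 \frac{1}{Z + P Z + P Z^{2}}}{3} = \frac{11}{Z + P Z + P Z^{2}}$)
$\frac{1}{B{\left(221,262 \right)} + o{\left(-128,92 \right)}} = \frac{1}{\frac{11}{262 \left(1 + 221 + 221 \cdot 262\right)} + 284} = \frac{1}{11 \cdot \frac{1}{262} \frac{1}{1 + 221 + 57902} + 284} = \frac{1}{11 \cdot \frac{1}{262} \cdot \frac{1}{58124} + 284} = \frac{1}{\frac{1}{1384408} + 284} = \frac{1}{\frac{393171873}{1384408}} = \frac{1384408}{393171873}$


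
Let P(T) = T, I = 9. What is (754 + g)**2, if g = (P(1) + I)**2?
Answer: 729316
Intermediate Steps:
g = 100 (g = (1 + 9)**2 = 10**2 = 100)
(754 + g)**2 = (754 + 100)**2 = 854**2 = 729316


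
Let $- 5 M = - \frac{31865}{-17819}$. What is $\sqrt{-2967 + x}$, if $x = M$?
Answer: $\frac{i \sqrt{942185790374}}{17819} \approx 54.473 i$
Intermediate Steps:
$M = - \frac{6373}{17819}$ ($M = - \frac{\left(-31865\right) \frac{1}{-17819}}{5} = - \frac{\left(-31865\right) \left(- \frac{1}{17819}\right)}{5} = \left(- \frac{1}{5}\right) \frac{31865}{17819} = - \frac{6373}{17819} \approx -0.35765$)
$x = - \frac{6373}{17819} \approx -0.35765$
$\sqrt{-2967 + x} = \sqrt{-2967 - \frac{6373}{17819}} = \sqrt{- \frac{52875346}{17819}} = \frac{i \sqrt{942185790374}}{17819}$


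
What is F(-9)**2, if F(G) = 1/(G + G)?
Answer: 1/324 ≈ 0.0030864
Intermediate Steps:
F(G) = 1/(2*G)
F(-9)**2 = ((1/2)/(-9))**2 = ((1/2)*(-1/9))**2 = (-1/18)**2 = 1/324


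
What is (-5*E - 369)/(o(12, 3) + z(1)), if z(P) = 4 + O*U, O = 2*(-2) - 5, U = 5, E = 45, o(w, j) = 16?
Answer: 594/25 ≈ 23.760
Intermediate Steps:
O = -9 (O = -4 - 5 = -9)
z(P) = -41 (z(P) = 4 - 9*5 = 4 - 45 = -41)
(-5*E - 369)/(o(12, 3) + z(1)) = (-5*45 - 369)/(16 - 41) = (-225 - 369)/(-25) = -594*(-1/25) = 594/25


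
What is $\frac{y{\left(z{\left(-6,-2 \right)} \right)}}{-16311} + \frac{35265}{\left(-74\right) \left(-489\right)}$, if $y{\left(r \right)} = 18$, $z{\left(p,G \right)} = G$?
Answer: $\frac{63839563}{65581094} \approx 0.97344$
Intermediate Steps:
$\frac{y{\left(z{\left(-6,-2 \right)} \right)}}{-16311} + \frac{35265}{\left(-74\right) \left(-489\right)} = \frac{18}{-16311} + \frac{35265}{\left(-74\right) \left(-489\right)} = 18 \left(- \frac{1}{16311}\right) + \frac{35265}{36186} = - \frac{6}{5437} + 35265 \cdot \frac{1}{36186} = - \frac{6}{5437} + \frac{11755}{12062} = \frac{63839563}{65581094}$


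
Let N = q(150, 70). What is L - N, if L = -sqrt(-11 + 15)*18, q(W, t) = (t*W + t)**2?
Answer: -111724936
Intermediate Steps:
q(W, t) = (t + W*t)**2 (q(W, t) = (W*t + t)**2 = (t + W*t)**2)
N = 111724900 (N = 70**2*(1 + 150)**2 = 4900*151**2 = 4900*22801 = 111724900)
L = -36 (L = -sqrt(4)*18 = -1*2*18 = -2*18 = -36)
L - N = -36 - 1*111724900 = -36 - 111724900 = -111724936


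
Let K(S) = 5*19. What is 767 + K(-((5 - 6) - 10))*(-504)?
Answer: -47113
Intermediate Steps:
K(S) = 95
767 + K(-((5 - 6) - 10))*(-504) = 767 + 95*(-504) = 767 - 47880 = -47113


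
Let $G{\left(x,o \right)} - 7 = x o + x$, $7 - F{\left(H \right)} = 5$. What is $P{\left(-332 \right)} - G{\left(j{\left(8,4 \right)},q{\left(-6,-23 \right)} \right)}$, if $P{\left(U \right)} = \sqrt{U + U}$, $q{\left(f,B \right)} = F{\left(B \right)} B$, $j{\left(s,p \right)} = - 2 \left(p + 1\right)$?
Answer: $-457 + 2 i \sqrt{166} \approx -457.0 + 25.768 i$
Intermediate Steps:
$j{\left(s,p \right)} = -2 - 2 p$ ($j{\left(s,p \right)} = - 2 \left(1 + p\right) = -2 - 2 p$)
$F{\left(H \right)} = 2$ ($F{\left(H \right)} = 7 - 5 = 2$)
$q{\left(f,B \right)} = 2 B$
$G{\left(x,o \right)} = 7 + x + o x$ ($G{\left(x,o \right)} = 7 + \left(x o + x\right) = 7 + \left(o x + x\right) = 7 + \left(x + o x\right) = 7 + x + o x$)
$P{\left(U \right)} = \sqrt{2} \sqrt{U}$ ($P{\left(U \right)} = \sqrt{2 U} = \sqrt{2} \sqrt{U}$)
$P{\left(-332 \right)} - G{\left(j{\left(8,4 \right)},q{\left(-6,-23 \right)} \right)} = \sqrt{2} \sqrt{-332} - \left(7 - 10 + 2 \left(-23\right) \left(-2 - 8\right)\right) = \sqrt{2} \cdot 2 i \sqrt{83} - \left(7 - 10 - 46 \left(-2 - 8\right)\right) = 2 i \sqrt{166} - \left(7 - 10 - -460\right) = 2 i \sqrt{166} - \left(7 - 10 + 460\right) = 2 i \sqrt{166} - 457 = -457 + 2 i \sqrt{166}$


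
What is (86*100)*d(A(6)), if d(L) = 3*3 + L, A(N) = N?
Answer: 129000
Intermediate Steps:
d(L) = 9 + L
(86*100)*d(A(6)) = (86*100)*(9 + 6) = 8600*15 = 129000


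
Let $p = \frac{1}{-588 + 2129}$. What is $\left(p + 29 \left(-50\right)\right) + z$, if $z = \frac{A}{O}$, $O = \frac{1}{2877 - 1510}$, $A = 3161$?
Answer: $\frac{6656560618}{1541} \approx 4.3196 \cdot 10^{6}$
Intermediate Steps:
$O = \frac{1}{1367} \approx 0.00073153$
$p = \frac{1}{1541} \approx 0.00064893$
$z = 4321087$ ($z = 3161 \frac{1}{\frac{1}{1367}} = 3161 \cdot 1367 = 4321087$)
$\left(p + 29 \left(-50\right)\right) + z = \left(\frac{1}{1541} + 29 \left(-50\right)\right) + 4321087 = \left(\frac{1}{1541} - 1450\right) + 4321087 = - \frac{2234449}{1541} + 4321087 = \frac{6656560618}{1541}$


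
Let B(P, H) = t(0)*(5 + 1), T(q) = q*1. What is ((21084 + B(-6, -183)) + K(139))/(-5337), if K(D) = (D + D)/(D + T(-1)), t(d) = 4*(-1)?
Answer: -1453279/368253 ≈ -3.9464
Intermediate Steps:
T(q) = q
t(d) = -4
B(P, H) = -24 (B(P, H) = -4*(5 + 1) = -4*6 = -24)
K(D) = 2*D/(-1 + D) (K(D) = (D + D)/(D - 1) = (2*D)/(-1 + D) = 2*D/(-1 + D))
((21084 + B(-6, -183)) + K(139))/(-5337) = ((21084 - 24) + 2*139/(-1 + 139))/(-5337) = (21060 + 2*139/138)*(-1/5337) = (21060 + 2*139*(1/138))*(-1/5337) = (21060 + 139/69)*(-1/5337) = (1453279/69)*(-1/5337) = -1453279/368253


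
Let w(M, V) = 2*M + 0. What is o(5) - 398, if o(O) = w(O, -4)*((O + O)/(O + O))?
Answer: -388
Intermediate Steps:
w(M, V) = 2*M
o(O) = 2*O (o(O) = (2*O)*((O + O)/(O + O)) = (2*O)*((2*O)/((2*O))) = (2*O)*((2*O)*(1/(2*O))) = (2*O)*1 = 2*O)
o(5) - 398 = 2*5 - 398 = 10 - 398 = -388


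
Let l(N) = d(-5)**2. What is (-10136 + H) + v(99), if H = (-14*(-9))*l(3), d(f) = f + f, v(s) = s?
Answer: 2563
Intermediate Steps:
d(f) = 2*f
l(N) = 100 (l(N) = (2*(-5))**2 = (-10)**2 = 100)
H = 12600 (H = -14*(-9)*100 = 126*100 = 12600)
(-10136 + H) + v(99) = (-10136 + 12600) + 99 = 2464 + 99 = 2563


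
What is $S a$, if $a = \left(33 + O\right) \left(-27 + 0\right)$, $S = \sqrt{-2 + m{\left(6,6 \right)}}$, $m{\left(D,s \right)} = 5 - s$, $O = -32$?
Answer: $- 27 i \sqrt{3} \approx - 46.765 i$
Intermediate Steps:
$S = i \sqrt{3}$ ($S = \sqrt{-2 + \left(5 - 6\right)} = \sqrt{-2 - 1} = \sqrt{-3} = i \sqrt{3} \approx 1.732 i$)
$a = -27$ ($a = \left(33 - 32\right) \left(-27 + 0\right) = 1 \left(-27\right) = -27$)
$S a = i \sqrt{3} \left(-27\right) = - 27 i \sqrt{3}$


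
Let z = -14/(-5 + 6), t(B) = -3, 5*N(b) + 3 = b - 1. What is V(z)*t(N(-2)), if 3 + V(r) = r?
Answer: 51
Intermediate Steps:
N(b) = -⅘ + b/5 (N(b) = -⅗ + (b - 1)/5 = -⅗ + (-1 + b)/5 = -⅗ + (-⅕ + b/5) = -⅘ + b/5)
z = -14 (z = -14/1 = -14*1 = -14)
V(r) = -3 + r
V(z)*t(N(-2)) = (-3 - 14)*(-3) = -17*(-3) = 51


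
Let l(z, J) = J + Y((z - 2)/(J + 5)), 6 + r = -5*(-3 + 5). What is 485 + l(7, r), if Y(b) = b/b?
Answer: 470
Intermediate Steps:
r = -16 (r = -6 - 5*(-3 + 5) = -6 - 5*2 = -6 - 10 = -16)
Y(b) = 1
l(z, J) = 1 + J (l(z, J) = J + 1 = 1 + J)
485 + l(7, r) = 485 + (1 - 16) = 485 - 15 = 470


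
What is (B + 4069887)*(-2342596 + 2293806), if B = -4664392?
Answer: 29005898950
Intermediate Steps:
(B + 4069887)*(-2342596 + 2293806) = (-4664392 + 4069887)*(-2342596 + 2293806) = -594505*(-48790) = 29005898950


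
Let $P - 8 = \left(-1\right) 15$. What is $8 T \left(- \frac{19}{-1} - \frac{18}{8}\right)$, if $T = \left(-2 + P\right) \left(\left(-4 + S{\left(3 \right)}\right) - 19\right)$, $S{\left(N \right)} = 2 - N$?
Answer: $28944$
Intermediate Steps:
$P = -7$ ($P = 8 - 15 = -7$)
$T = 216$ ($T = \left(-2 - 7\right) \left(\left(-4 + \left(2 - 3\right)\right) - 19\right) = - 9 \left(\left(-4 + \left(2 - 3\right)\right) - 19\right) = - 9 \left(\left(-4 - 1\right) - 19\right) = - 9 \left(-5 - 19\right) = \left(-9\right) \left(-24\right) = 216$)
$8 T \left(- \frac{19}{-1} - \frac{18}{8}\right) = 8 \cdot 216 \left(- \frac{19}{-1} - \frac{18}{8}\right) = 1728 \left(\left(-19\right) \left(-1\right) - \frac{9}{4}\right) = 1728 \left(19 - \frac{9}{4}\right) = 1728 \cdot \frac{67}{4} = 28944$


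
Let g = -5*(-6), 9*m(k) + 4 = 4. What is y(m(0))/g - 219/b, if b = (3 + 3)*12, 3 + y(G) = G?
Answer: -377/120 ≈ -3.1417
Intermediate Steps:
m(k) = 0 (m(k) = -4/9 + (⅑)*4 = -4/9 + 4/9 = 0)
g = 30
y(G) = -3 + G
b = 72 (b = 6*12 = 72)
y(m(0))/g - 219/b = (-3 + 0)/30 - 219/72 = -3*1/30 - 219*1/72 = -⅒ - 73/24 = -377/120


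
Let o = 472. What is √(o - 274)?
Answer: 3*√22 ≈ 14.071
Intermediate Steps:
√(o - 274) = √(472 - 274) = √198 = 3*√22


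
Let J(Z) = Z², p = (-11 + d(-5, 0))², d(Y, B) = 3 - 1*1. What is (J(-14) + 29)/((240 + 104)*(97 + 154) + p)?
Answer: 9/3457 ≈ 0.0026034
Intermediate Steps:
d(Y, B) = 2 (d(Y, B) = 3 - 1 = 2)
p = 81 (p = (-11 + 2)² = (-9)² = 81)
(J(-14) + 29)/((240 + 104)*(97 + 154) + p) = ((-14)² + 29)/((240 + 104)*(97 + 154) + 81) = (196 + 29)/(344*251 + 81) = 225/(86344 + 81) = 225/86425 = 225*(1/86425) = 9/3457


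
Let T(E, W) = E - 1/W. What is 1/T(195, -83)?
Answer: 83/16186 ≈ 0.0051279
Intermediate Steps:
1/T(195, -83) = 1/(195 - 1/(-83)) = 1/(195 - 1*(-1/83)) = 1/(195 + 1/83) = 1/(16186/83) = 83/16186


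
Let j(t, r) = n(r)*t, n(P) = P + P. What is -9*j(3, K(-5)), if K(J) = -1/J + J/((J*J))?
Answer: 0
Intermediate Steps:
n(P) = 2*P
K(J) = 0 (K(J) = -1/J + J/(J**2) = -1/J + J/J**2 = -1/J + 1/J = 0)
j(t, r) = 2*r*t (j(t, r) = (2*r)*t = 2*r*t)
-9*j(3, K(-5)) = -18*0*3 = -9*0 = 0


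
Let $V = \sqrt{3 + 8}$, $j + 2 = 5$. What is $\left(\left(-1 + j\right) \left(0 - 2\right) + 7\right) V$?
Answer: $3 \sqrt{11} \approx 9.9499$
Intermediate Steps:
$j = 3$ ($j = -2 + 5 = 3$)
$V = \sqrt{11} \approx 3.3166$
$\left(\left(-1 + j\right) \left(0 - 2\right) + 7\right) V = \left(\left(-1 + 3\right) \left(0 - 2\right) + 7\right) \sqrt{11} = \left(2 \left(-2\right) + 7\right) \sqrt{11} = \left(-4 + 7\right) \sqrt{11} = 3 \sqrt{11}$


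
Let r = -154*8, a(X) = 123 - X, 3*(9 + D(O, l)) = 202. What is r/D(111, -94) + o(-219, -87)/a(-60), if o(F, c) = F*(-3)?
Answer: -26733/1525 ≈ -17.530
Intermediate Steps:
o(F, c) = -3*F
D(O, l) = 175/3 (D(O, l) = -9 + (1/3)*202 = -9 + 202/3 = 175/3)
r = -1232
r/D(111, -94) + o(-219, -87)/a(-60) = -1232/175/3 + (-3*(-219))/(123 - 1*(-60)) = -1232*3/175 + 657/(123 + 60) = -528/25 + 657/183 = -528/25 + 657*(1/183) = -528/25 + 219/61 = -26733/1525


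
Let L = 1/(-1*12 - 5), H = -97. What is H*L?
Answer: 97/17 ≈ 5.7059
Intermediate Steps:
L = -1/17 (L = 1/(-12 - 5) = 1/(-17) = -1/17 ≈ -0.058824)
H*L = -97*(-1/17) = 97/17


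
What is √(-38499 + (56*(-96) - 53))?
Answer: 34*I*√38 ≈ 209.59*I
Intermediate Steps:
√(-38499 + (56*(-96) - 53)) = √(-38499 + (-5376 - 53)) = √(-38499 - 5429) = √(-43928) = 34*I*√38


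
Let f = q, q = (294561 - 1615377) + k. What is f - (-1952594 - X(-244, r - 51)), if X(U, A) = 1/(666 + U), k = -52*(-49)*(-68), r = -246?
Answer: 193492909/422 ≈ 4.5851e+5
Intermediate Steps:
k = -173264 (k = 2548*(-68) = -173264)
q = -1494080 (q = (294561 - 1615377) - 173264 = -1320816 - 173264 = -1494080)
f = -1494080
f - (-1952594 - X(-244, r - 51)) = -1494080 - (-1952594 - 1/(666 - 244)) = -1494080 - (-1952594 - 1/422) = -1494080 - 1*(-823994669/422) = -1494080 + 823994669/422 = 193492909/422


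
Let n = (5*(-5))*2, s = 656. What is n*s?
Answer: -32800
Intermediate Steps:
n = -50 (n = -25*2 = -50)
n*s = -50*656 = -32800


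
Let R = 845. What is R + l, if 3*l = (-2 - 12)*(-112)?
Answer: 4103/3 ≈ 1367.7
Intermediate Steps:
l = 1568/3 (l = ((-2 - 12)*(-112))/3 = (-14*(-112))/3 = (⅓)*1568 = 1568/3 ≈ 522.67)
R + l = 845 + 1568/3 = 4103/3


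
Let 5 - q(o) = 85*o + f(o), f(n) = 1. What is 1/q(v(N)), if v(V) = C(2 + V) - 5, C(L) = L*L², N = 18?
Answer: -1/679571 ≈ -1.4715e-6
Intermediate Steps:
C(L) = L³
v(V) = -5 + (2 + V)³ (v(V) = (2 + V)³ - 5 = -5 + (2 + V)³)
q(o) = 4 - 85*o (q(o) = 5 - (85*o + 1) = 5 - (1 + 85*o) = 5 + (-1 - 85*o) = 4 - 85*o)
1/q(v(N)) = 1/(4 - 85*(-5 + (2 + 18)³)) = 1/(4 - 85*(-5 + 20³)) = 1/(4 - 85*(-5 + 8000)) = 1/(4 - 85*7995) = 1/(4 - 679575) = 1/(-679571) = -1/679571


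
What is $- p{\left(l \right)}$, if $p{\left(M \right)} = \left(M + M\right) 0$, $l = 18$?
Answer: $0$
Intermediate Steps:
$p{\left(M \right)} = 0$ ($p{\left(M \right)} = 2 M 0 = 0$)
$- p{\left(l \right)} = \left(-1\right) 0 = 0$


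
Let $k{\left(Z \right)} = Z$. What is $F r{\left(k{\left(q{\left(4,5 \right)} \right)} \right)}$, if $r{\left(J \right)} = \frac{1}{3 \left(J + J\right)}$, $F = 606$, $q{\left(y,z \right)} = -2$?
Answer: $- \frac{101}{2} \approx -50.5$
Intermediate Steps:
$r{\left(J \right)} = \frac{1}{6 J}$ ($r{\left(J \right)} = \frac{1}{3 \cdot 2 J} = \frac{1}{6 J}$)
$F r{\left(k{\left(q{\left(4,5 \right)} \right)} \right)} = 606 \frac{1}{6 \left(-2\right)} = 606 \cdot \frac{1}{6} \left(- \frac{1}{2}\right) = 606 \left(- \frac{1}{12}\right) = - \frac{101}{2}$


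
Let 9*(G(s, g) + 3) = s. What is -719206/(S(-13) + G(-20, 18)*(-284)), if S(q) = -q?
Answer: -6472854/13465 ≈ -480.72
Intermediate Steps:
G(s, g) = -3 + s/9
-719206/(S(-13) + G(-20, 18)*(-284)) = -719206/(-1*(-13) + (-3 + (⅑)*(-20))*(-284)) = -719206/(13 + (-3 - 20/9)*(-284)) = -719206/(13 - 47/9*(-284)) = -719206/(13 + 13348/9) = -719206/13465/9 = -719206*9/13465 = -6472854/13465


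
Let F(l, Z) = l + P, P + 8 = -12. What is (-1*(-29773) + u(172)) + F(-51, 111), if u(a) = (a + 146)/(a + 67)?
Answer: 7099096/239 ≈ 29703.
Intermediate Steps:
P = -20 (P = -8 - 12 = -20)
u(a) = (146 + a)/(67 + a)
F(l, Z) = -20 + l (F(l, Z) = l - 20 = -20 + l)
(-1*(-29773) + u(172)) + F(-51, 111) = (-1*(-29773) + (146 + 172)/(67 + 172)) + (-20 - 51) = (29773 + 318/239) - 71 = 7116065/239 - 71 = 7099096/239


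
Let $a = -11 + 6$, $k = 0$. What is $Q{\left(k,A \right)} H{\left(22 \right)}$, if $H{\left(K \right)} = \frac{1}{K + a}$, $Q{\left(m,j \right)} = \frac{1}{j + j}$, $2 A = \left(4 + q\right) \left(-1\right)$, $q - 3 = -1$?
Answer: $- \frac{1}{102} \approx -0.0098039$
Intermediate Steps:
$a = -5$
$q = 2$ ($q = 3 - 1 = 2$)
$A = -3$ ($A = \frac{\left(4 + 2\right) \left(-1\right)}{2} = \frac{6 \left(-1\right)}{2} = \frac{1}{2} \left(-6\right) = -3$)
$Q{\left(m,j \right)} = \frac{1}{2 j}$
$H{\left(K \right)} = \frac{1}{-5 + K}$ ($H{\left(K \right)} = \frac{1}{K - 5} = \frac{1}{-5 + K}$)
$Q{\left(k,A \right)} H{\left(22 \right)} = \frac{\frac{1}{2} \frac{1}{-3}}{-5 + 22} = \frac{\frac{1}{2} \left(- \frac{1}{3}\right)}{17} = \left(- \frac{1}{6}\right) \frac{1}{17} = - \frac{1}{102}$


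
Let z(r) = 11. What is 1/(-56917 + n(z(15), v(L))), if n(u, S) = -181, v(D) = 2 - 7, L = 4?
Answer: -1/57098 ≈ -1.7514e-5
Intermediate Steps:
v(D) = -5
1/(-56917 + n(z(15), v(L))) = 1/(-56917 - 181) = 1/(-57098) = -1/57098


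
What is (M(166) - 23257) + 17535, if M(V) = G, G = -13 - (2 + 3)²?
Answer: -5760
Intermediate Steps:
G = -38 (G = -13 - 1*5² = -13 - 1*25 = -13 - 25 = -38)
M(V) = -38
(M(166) - 23257) + 17535 = (-38 - 23257) + 17535 = -23295 + 17535 = -5760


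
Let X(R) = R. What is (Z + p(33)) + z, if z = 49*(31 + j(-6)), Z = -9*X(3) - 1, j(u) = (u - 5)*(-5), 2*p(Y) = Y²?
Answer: 9461/2 ≈ 4730.5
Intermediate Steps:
p(Y) = Y²/2
j(u) = 25 - 5*u (j(u) = (-5 + u)*(-5) = 25 - 5*u)
Z = -28 (Z = -9*3 - 1 = -27 - 1 = -28)
z = 4214 (z = 49*(31 + (25 - 5*(-6))) = 49*(31 + (25 + 30)) = 49*(31 + 55) = 49*86 = 4214)
(Z + p(33)) + z = (-28 + (½)*33²) + 4214 = (-28 + (½)*1089) + 4214 = (-28 + 1089/2) + 4214 = 1033/2 + 4214 = 9461/2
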